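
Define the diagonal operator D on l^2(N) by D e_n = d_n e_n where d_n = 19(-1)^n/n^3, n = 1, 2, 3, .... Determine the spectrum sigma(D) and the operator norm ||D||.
sigma(D) = {19(-1)^n/n^3 : n ≥ 1} ∪ {0}; ||D|| = 19

A bounded diagonal operator on l^2 with diagonal entries d_n has spectrum equal to the closure of {d_n : n ≥ 1}: every d_n is an eigenvalue (with eigenvector e_n), so {d_n} ⊂ sigma(D); the spectrum is closed, so its closure is too; and for lambda not in the closure, (D - lambda I) has bounded inverse (the diagonal entries 1/(d_n - lambda) are bounded). For our sequence d_n = 19(-1)^n/n^3, n = 1, 2, 3, ...:
  - {d_n} = {19(-1)^n/n^3 : n ≥ 1}; the only limit point is 0
  - closure = {19(-1)^n/n^3 : n ≥ 1} ∪ {0}
For the norm: a diagonal operator has ||D|| = sup_n |d_n|. Here |d_n| = 19/n^3 is decreasing, so sup_n |d_n| = |d_1| = 19. So ||D|| = 19.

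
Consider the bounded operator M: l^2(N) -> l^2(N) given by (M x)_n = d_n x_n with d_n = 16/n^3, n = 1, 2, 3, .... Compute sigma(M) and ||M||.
sigma(M) = {16/n^3 : n ≥ 1} ∪ {0}; ||M|| = 16

A bounded diagonal operator on l^2 with diagonal entries d_n has spectrum equal to the closure of {d_n : n ≥ 1}: every d_n is an eigenvalue (with eigenvector e_n), so {d_n} ⊂ sigma(M); the spectrum is closed, so its closure is too; and for lambda not in the closure, (M - lambda I) has bounded inverse (the diagonal entries 1/(d_n - lambda) are bounded). For our sequence d_n = 16/n^3, n = 1, 2, 3, ...:
  - {d_n} = {16/n^3 : n ≥ 1}; the only limit point is 0
  - closure = {16/n^3 : n ≥ 1} ∪ {0}
For the norm: a diagonal operator has ||M|| = sup_n |d_n|. Here d_n = 16/n^3 is positive and decreasing, so sup_n |d_n| = d_1 = 16. So ||M|| = 16.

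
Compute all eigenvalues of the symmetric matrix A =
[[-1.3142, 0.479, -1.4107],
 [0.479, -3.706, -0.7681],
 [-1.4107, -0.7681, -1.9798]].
sigma(A) ≈ {-4, -3, 0}

A is real symmetric, so its spectrum consists of real eigenvalues. Expanding the characteristic polynomial of the displayed matrix gives
  det(λ I - A) = p(λ) = λ^3 + (7)λ^2 + (12)λ + (0).
Solving p(λ) = 0 yields eigenvalues ≈ -4, -3, 0. (A is shown rounded to 4 decimals, so these recover the underlying integer eigenvalues to within that precision.)
Verification: the trace of A = -7 equals the sum of eigenvalues -7, and det(A) ≈ 0.0004 matches the eigenvalue product 0.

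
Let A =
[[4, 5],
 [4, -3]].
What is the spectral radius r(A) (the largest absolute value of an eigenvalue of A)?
r(A) = (1 + sqrt(129))/2 ≈ 6.1789

The eigenvalues of A are the roots of its characteristic polynomial. With M = A (coefficients from the trace and determinant):
  p(λ) = det(λ I - M) = λ^2 - λ - 32.
For λ^2 - λ - 32 the discriminant is 129. It is nonnegative but not a perfect square, so the roots are real and irrational: λ = (1 ± sqrt(129))/2 ≈ 6.1789, -5.1789.
Thus the eigenvalues (to 4 decimals) are 6.1789 (modulus 6.1789); -5.1789 (modulus 5.1789). The spectral radius is the largest modulus: r(A) = (1 + sqrt(129))/2 ≈ 6.1789. (Cross-check: r(A) ≤ ||A||_2 ≈ 6.408; equality holds whenever A is normal, though it can also hold for some non-normal A.)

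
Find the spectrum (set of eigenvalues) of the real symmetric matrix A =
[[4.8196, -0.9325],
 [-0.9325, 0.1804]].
sigma(A) ≈ {0, 5}

A is real symmetric, so its spectrum consists of real eigenvalues. Expanding the characteristic polynomial of the displayed matrix gives
  det(λ I - A) = p(λ) = λ^2 + (-5)λ + (0).
Solving p(λ) = 0 yields eigenvalues ≈ 0, 5. (A is shown rounded to 4 decimals, so these recover the underlying integer eigenvalues to within that precision.)
Verification: the trace of A = 5 equals the sum of eigenvalues 5, and det(A) ≈ -0.0001 matches the eigenvalue product 0.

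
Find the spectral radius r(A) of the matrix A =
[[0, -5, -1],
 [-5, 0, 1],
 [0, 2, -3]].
r(A) = (2 + sqrt(72))/2 ≈ 5.2426

The eigenvalues of A are the roots of its characteristic polynomial. With M = A (coefficients from the trace, the sum of principal 2x2 minors, and det A):
  p(λ) = det(λ I - M) = λ^3 + 3λ^2 - 27λ - 85.
By the rational root theorem any rational root is an integer divisor of 85. Testing λ = -5: p(-5) = -125 + 75 + 135 - 85 = 0, so λ = -5 is a root. Dividing out (λ + 5) leaves p(λ) = (λ + 5)(λ^2 - 2λ - 17). For λ^2 - 2λ - 17 the discriminant is 72. It is nonnegative but not a perfect square, so the roots are real and irrational: λ = (2 ± sqrt(72))/2 ≈ 5.2426, -3.2426.
Thus the eigenvalues (to 4 decimals) are 5.2426 (modulus 5.2426); -3.2426 (modulus 3.2426); -5 (modulus 5). The spectral radius is the largest modulus: r(A) = (2 + sqrt(72))/2 ≈ 5.2426. (Cross-check: r(A) ≤ ||A||_2 ≈ 5.3929; equality holds whenever A is normal, though it can also hold for some non-normal A.)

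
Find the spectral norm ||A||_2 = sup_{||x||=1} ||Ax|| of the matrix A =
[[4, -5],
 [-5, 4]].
||A||_2 = 9 (= sqrt(largest eigenvalue of A^T A))

||A||_2 = sigma_max(A) = sqrt(lambda_max(A^T A)). Form the symmetric matrix M = A^T A =
[[41, -40],
 [-40, 41]].
Its characteristic polynomial (trace, determinant of M give the coefficients) is
  p(λ) = det(λ I - M) = λ^2 - 82λ + 81.
For λ^2 - 82λ + 81 the discriminant is 6400. It is a perfect square (80^2), so the roots are rational: λ = (82 ± 80)/2 = 81, 1.
So the eigenvalues of A^T A are ≈ 1, 81 (all ≥ 0, as they must be for A^T A). The largest is λ_max = 81, hence ||A||_2 = sqrt(λ_max) = 9.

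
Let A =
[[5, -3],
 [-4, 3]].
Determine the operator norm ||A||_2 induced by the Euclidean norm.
||A||_2 = sqrt((59 + sqrt(3445))/2) ≈ 7.6712 (= sqrt(largest eigenvalue of A^T A))

||A||_2 = sigma_max(A) = sqrt(lambda_max(A^T A)). Form the symmetric matrix M = A^T A =
[[41, -27],
 [-27, 18]].
Its characteristic polynomial (trace, determinant of M give the coefficients) is
  p(λ) = det(λ I - M) = λ^2 - 59λ + 9.
For λ^2 - 59λ + 9 the discriminant is 3445. It is nonnegative but not a perfect square, so the roots are real and irrational: λ = (59 ± sqrt(3445))/2 ≈ 58.8471, 0.1529.
So the eigenvalues of A^T A are ≈ 0.1529, 58.8471 (all ≥ 0, as they must be for A^T A). The largest is λ_max = (59 + sqrt(3445))/2 ≈ 58.8471, hence ||A||_2 = sqrt(λ_max) = sqrt((59 + sqrt(3445))/2) ≈ 7.6712.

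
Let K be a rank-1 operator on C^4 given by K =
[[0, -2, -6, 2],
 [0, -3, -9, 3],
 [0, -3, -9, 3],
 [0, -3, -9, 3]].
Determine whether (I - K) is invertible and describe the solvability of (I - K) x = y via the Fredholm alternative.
(I - K) is invertible (det(I - K) = 10 ≠ 0), so for every y in C^4 the equation (I - K) x = y has a unique solution.

K has rank 1, so it is an outer product K = u v^T: every row of K is a multiple of one row vector. Reading off the entries, u = (-2, -3, -3, -3) and v = (0, 1, 3, -1) (row i of K equals u_i·v^T). A rank-one matrix u v^T satisfies K u = u (v·u) and kills the (3)-dimensional subspace v^⊥, so its characteristic polynomial is lambda^3 (lambda - v·u) with v·u = tr K = -9. Hence the eigenvalues of I - K are 1 (multiplicity 3) and 1 - (-9) = 10, so det(I - K) = 10. (Direct check: I - K =
[[1, 2, 6, -2],
 [0, 4, 9, -3],
 [0, 3, 10, -3],
 [0, 3, 9, -2]]
has determinant 10.) The finite-dimensional Fredholm alternative says: either (I - K) is invertible, or ker(I - K) ≠ {0} and then range(I - K) = ker((I - K)^*)^⊥, with dim ker(I - K) = dim ker((I - K)^*). Since det(I - K) ≠ 0, 1 is not an eigenvalue of K and ker(I - K) = {0}, so we are in the first case: for every y there is a unique x = (I - K)^(-1) y. Explicitly, by the Sherman–Morrison formula, (I - u v^T)^(-1) = I + u v^T/(1 - v·u), i.e. (I - K)^(-1) = I + K/(10).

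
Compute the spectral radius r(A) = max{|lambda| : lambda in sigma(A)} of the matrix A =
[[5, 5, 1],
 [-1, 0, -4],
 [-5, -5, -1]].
r(A) = (4 + sqrt(76))/2 ≈ 6.3589

The eigenvalues of A are the roots of its characteristic polynomial. With M = A (coefficients from the trace, the sum of principal 2x2 minors, and det A):
  p(λ) = det(λ I - M) = λ^3 - 4λ^2 - 15λ.
The constant term is 0, so λ = 0 is a root. Dividing out λ leaves p(λ) = λ(λ^2 - 4λ - 15). For λ^2 - 4λ - 15 the discriminant is 76. It is nonnegative but not a perfect square, so the roots are real and irrational: λ = (4 ± sqrt(76))/2 ≈ 6.3589, -2.3589.
Thus the eigenvalues (to 4 decimals) are 6.3589 (modulus 6.3589); -2.3589 (modulus 2.3589); 0 (modulus 0). The spectral radius is the largest modulus: r(A) = (4 + sqrt(76))/2 ≈ 6.3589. (Cross-check: r(A) ≤ ||A||_2 ≈ 10.1914; equality holds whenever A is normal, though it can also hold for some non-normal A.)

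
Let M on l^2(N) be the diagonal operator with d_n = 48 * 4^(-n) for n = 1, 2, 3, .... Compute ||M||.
||M|| = 12 (attained at n = 1)

For M diagonal, ||M|| = sup_n |d_n|. The sequence d_n = 48 * 4^(-n) is positive and strictly decreasing (ratio 4^(-1) < 1), so the supremum is d_1 = 48/4 = 12. Hence ||M|| = 12.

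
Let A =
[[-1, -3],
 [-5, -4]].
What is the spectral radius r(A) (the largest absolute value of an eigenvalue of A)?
r(A) = (5 + sqrt(69))/2 ≈ 6.6533

The eigenvalues of A are the roots of its characteristic polynomial. With M = A (coefficients from the trace and determinant):
  p(λ) = det(λ I - M) = λ^2 + 5λ - 11.
For λ^2 + 5λ - 11 the discriminant is 69. It is nonnegative but not a perfect square, so the roots are real and irrational: λ = (-5 ± sqrt(69))/2 ≈ 1.6533, -6.6533.
Thus the eigenvalues (to 4 decimals) are 1.6533 (modulus 1.6533); -6.6533 (modulus 6.6533). The spectral radius is the largest modulus: r(A) = (5 + sqrt(69))/2 ≈ 6.6533. (Cross-check: r(A) ≤ ||A||_2 ≈ 6.9646; equality holds whenever A is normal, though it can also hold for some non-normal A.)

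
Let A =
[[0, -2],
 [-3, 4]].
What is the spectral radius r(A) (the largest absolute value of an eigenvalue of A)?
r(A) = (4 + sqrt(40))/2 ≈ 5.1623

The eigenvalues of A are the roots of its characteristic polynomial. With M = A (coefficients from the trace and determinant):
  p(λ) = det(λ I - M) = λ^2 - 4λ - 6.
For λ^2 - 4λ - 6 the discriminant is 40. It is nonnegative but not a perfect square, so the roots are real and irrational: λ = (4 ± sqrt(40))/2 ≈ 5.1623, -1.1623.
Thus the eigenvalues (to 4 decimals) are 5.1623 (modulus 5.1623); -1.1623 (modulus 1.1623). The spectral radius is the largest modulus: r(A) = (4 + sqrt(40))/2 ≈ 5.1623. (Cross-check: r(A) ≤ ||A||_2 ≈ 5.2631; equality holds whenever A is normal, though it can also hold for some non-normal A.)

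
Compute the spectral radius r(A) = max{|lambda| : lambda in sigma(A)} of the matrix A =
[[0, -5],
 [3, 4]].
r(A) = sqrt(15) ≈ 3.873

The eigenvalues of A are the roots of its characteristic polynomial. With M = A (coefficients from the trace and determinant):
  p(λ) = det(λ I - M) = λ^2 - 4λ + 15.
For λ^2 - 4λ + 15 the discriminant is -44. It is negative, so the roots are the complex-conjugate pair λ = 2 ± (sqrt(44)/2) i ≈ 2 ± 3.3166i. For a conjugate pair the product of the roots equals the constant term, so |λ|^2 = 15 and |λ| = sqrt(15) ≈ 3.873.
Thus the eigenvalues (to 4 decimals) are 2 ± 3.3166i (modulus 3.873). The spectral radius is the largest modulus: r(A) = sqrt(15) ≈ 3.873. (Cross-check: r(A) ≤ ||A||_2 ≈ 6.7082; equality holds whenever A is normal, though it can also hold for some non-normal A.)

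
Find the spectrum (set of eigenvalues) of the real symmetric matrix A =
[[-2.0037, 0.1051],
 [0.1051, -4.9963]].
sigma(A) ≈ {-5, -2}

A is real symmetric, so its spectrum consists of real eigenvalues. Expanding the characteristic polynomial of the displayed matrix gives
  det(λ I - A) = p(λ) = λ^2 + (7)λ + (10).
Solving p(λ) = 0 yields eigenvalues ≈ -5, -2. (A is shown rounded to 4 decimals, so these recover the underlying integer eigenvalues to within that precision.)
Verification: the trace of A = -7 equals the sum of eigenvalues -7, and det(A) ≈ 10.0000 matches the eigenvalue product 10.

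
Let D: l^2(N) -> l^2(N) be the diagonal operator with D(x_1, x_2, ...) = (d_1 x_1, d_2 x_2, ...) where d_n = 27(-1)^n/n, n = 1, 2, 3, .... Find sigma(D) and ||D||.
sigma(D) = {27(-1)^n/n : n ≥ 1} ∪ {0}; ||D|| = 27

A bounded diagonal operator on l^2 with diagonal entries d_n has spectrum equal to the closure of {d_n : n ≥ 1}: every d_n is an eigenvalue (with eigenvector e_n), so {d_n} ⊂ sigma(D); the spectrum is closed, so its closure is too; and for lambda not in the closure, (D - lambda I) has bounded inverse (the diagonal entries 1/(d_n - lambda) are bounded). For our sequence d_n = 27(-1)^n/n, n = 1, 2, 3, ...:
  - {d_n} = {27(-1)^n/n : n ≥ 1}; the only limit point is 0
  - closure = {27(-1)^n/n : n ≥ 1} ∪ {0}
For the norm: a diagonal operator has ||D|| = sup_n |d_n|. Here |d_n| = 27/n is decreasing, so sup_n |d_n| = |d_1| = 27. So ||D|| = 27.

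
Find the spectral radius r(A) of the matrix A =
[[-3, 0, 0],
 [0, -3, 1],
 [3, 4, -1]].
r(A) = (4 + sqrt(20))/2 ≈ 4.2361

The eigenvalues of A are the roots of its characteristic polynomial. With M = A (coefficients from the trace, the sum of principal 2x2 minors, and det A):
  p(λ) = det(λ I - M) = λ^3 + 7λ^2 + 11λ - 3.
By the rational root theorem any rational root is an integer divisor of 3. Testing λ = -3: p(-3) = -27 + 63 - 33 - 3 = 0, so λ = -3 is a root. Dividing out (λ + 3) leaves p(λ) = (λ + 3)(λ^2 + 4λ - 1). For λ^2 + 4λ - 1 the discriminant is 20. It is nonnegative but not a perfect square, so the roots are real and irrational: λ = (-4 ± sqrt(20))/2 ≈ 0.2361, -4.2361.
Thus the eigenvalues (to 4 decimals) are 0.2361 (modulus 0.2361); -4.2361 (modulus 4.2361); -3 (modulus 3). The spectral radius is the largest modulus: r(A) = (4 + sqrt(20))/2 ≈ 4.2361. (Cross-check: r(A) ≤ ||A||_2 ≈ 5.9694; equality holds whenever A is normal, though it can also hold for some non-normal A.)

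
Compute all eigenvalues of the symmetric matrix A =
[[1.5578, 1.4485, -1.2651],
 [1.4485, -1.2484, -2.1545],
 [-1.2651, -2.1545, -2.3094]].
sigma(A) ≈ {-4, -1, 3}

A is real symmetric, so its spectrum consists of real eigenvalues. Expanding the characteristic polynomial of the displayed matrix gives
  det(λ I - A) = p(λ) = λ^3 + (2)λ^2 + (-11)λ + (-12).
Solving p(λ) = 0 yields eigenvalues ≈ -4, -1, 3. (A is shown rounded to 4 decimals, so these recover the underlying integer eigenvalues to within that precision.)
Verification: the trace of A = -2 equals the sum of eigenvalues -2, and det(A) ≈ 11.9999 matches the eigenvalue product 12.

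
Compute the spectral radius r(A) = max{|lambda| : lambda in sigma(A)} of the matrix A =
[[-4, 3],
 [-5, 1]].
r(A) = sqrt(11) ≈ 3.3166

The eigenvalues of A are the roots of its characteristic polynomial. With M = A (coefficients from the trace and determinant):
  p(λ) = det(λ I - M) = λ^2 + 3λ + 11.
For λ^2 + 3λ + 11 the discriminant is -35. It is negative, so the roots are the complex-conjugate pair λ = -3/2 ± (sqrt(35)/2) i ≈ -1.5 ± 2.958i. For a conjugate pair the product of the roots equals the constant term, so |λ|^2 = 11 and |λ| = sqrt(11) ≈ 3.3166.
Thus the eigenvalues (to 4 decimals) are -1.5 ± 2.958i (modulus 3.3166). The spectral radius is the largest modulus: r(A) = sqrt(11) ≈ 3.3166. (Cross-check: r(A) ≤ ||A||_2 ≈ 6.9646; equality holds whenever A is normal, though it can also hold for some non-normal A.)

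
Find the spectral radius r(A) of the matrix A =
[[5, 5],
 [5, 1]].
r(A) = (6 + sqrt(116))/2 ≈ 8.3852

The eigenvalues of A are the roots of its characteristic polynomial. With M = A (coefficients from the trace and determinant):
  p(λ) = det(λ I - M) = λ^2 - 6λ - 20.
For λ^2 - 6λ - 20 the discriminant is 116. It is nonnegative but not a perfect square, so the roots are real and irrational: λ = (6 ± sqrt(116))/2 ≈ 8.3852, -2.3852.
Thus the eigenvalues (to 4 decimals) are 8.3852 (modulus 8.3852); -2.3852 (modulus 2.3852). The spectral radius is the largest modulus: r(A) = (6 + sqrt(116))/2 ≈ 8.3852. (Cross-check: r(A) ≤ ||A||_2 ≈ 8.3852; equality holds whenever A is normal, though it can also hold for some non-normal A.)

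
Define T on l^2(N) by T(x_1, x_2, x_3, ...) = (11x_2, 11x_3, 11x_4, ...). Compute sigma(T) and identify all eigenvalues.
sigma(T) = closed disk {z in C : |z| ≤ 11}; sigma_p(T) = open disk {z in C : |z| < 11}

Note T = 11·V where V is the unit left shift (V x)_k = x_{k+1}; so sigma(T) = 11·sigma(V) and ||T|| = 11||V||. ||T x||^2 = 121sum_{k≥2} |x_k|^2 ≤ 121||x||^2, with equality on {x : x_1 = 0}, so ||T|| = 11. For any lambda with |lambda| < 11, set r = lambda/11 (|r| < 1); the vector x = (1, r, r^2, ...) is in l^2 and satisfies T x = 11(r, r^2, ...) = lambda x, so lambda is an eigenvalue. On the boundary |lambda| = 11 the geometric series diverges, so no l^2 eigenvector exists, but these lambda lie in the approximate point spectrum. Hence sigma(T) is the closed disk of radius 11 and sigma_p(T) is the open disk.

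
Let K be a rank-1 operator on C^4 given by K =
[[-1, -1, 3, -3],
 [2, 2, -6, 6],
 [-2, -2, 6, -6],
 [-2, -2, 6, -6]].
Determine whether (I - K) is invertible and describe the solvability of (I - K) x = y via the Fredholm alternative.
(I - K) is singular (det(I - K) = 0, i.e. 1 ∈ sigma(K)). (I - K) x = y is solvable iff y ⊥ ker((I - K)^*) = span{(-1, -1, 3, -3)}, i.e. iff -y_1 - y_2 + 3y_3 - 3y_4 = 0. When solvable, the solutions are x = y + c·(1, -2, 2, 2), c arbitrary (ker(I - K) = span{(1, -2, 2, 2)}, dimension 1).

K has rank 1, so it is an outer product K = u v^T: every row of K is a multiple of one row vector. Reading off the entries, u = (1, -2, 2, 2) and v = (-1, -1, 3, -3) (row i of K equals u_i·v^T). A rank-one matrix u v^T satisfies K u = u (v·u) and kills the (3)-dimensional subspace v^⊥, so its characteristic polynomial is lambda^3 (lambda - v·u) with v·u = tr K = 1. Hence the eigenvalues of I - K are 1 (multiplicity 3) and 1 - (1) = 0, so det(I - K) = 0. (Direct check: I - K =
[[2, 1, -3, 3],
 [-2, -1, 6, -6],
 [2, 2, -5, 6],
 [2, 2, -6, 7]]
has determinant 0.) So 1 is an eigenvalue of K and (I - K) is not invertible. The finite-dimensional Fredholm alternative says: either (I - K) is invertible, or ker(I - K) ≠ {0} and then range(I - K) = ker((I - K)^*)^⊥, with dim ker(I - K) = dim ker((I - K)^*). We are in the second case, so we need both kernels. Kernel of I - K: (I - K) u = u - u (v·u) = u - u = 0, so ker(I - K) = span{u} = span{(1, -2, 2, 2)} (it is exactly 1-dimensional because rank(I - K) = 3). Kernel of the adjoint: K is real, so (I - K)^* = I - K^T = I - v u^T, and (I - v u^T) v = v - v (u·v) = 0; hence ker((I - K)^*) = span{v} = span{(-1, -1, 3, -3)}. Therefore (I - K) x = y is solvable iff <y, v> = 0, i.e. iff -y_1 - y_2 + 3y_3 - 3y_4 = 0. When this holds, K y = u (v·y) = 0, so (I - K) y = y and x = y is a particular solution; the full solution set is the line x = y + c·u = y + c·(1, -2, 2, 2), c ∈ C.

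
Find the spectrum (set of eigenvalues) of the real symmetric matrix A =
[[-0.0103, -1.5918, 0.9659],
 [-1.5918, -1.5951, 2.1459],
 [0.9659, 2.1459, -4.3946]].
sigma(A) ≈ {-6, -1, 1}

A is real symmetric, so its spectrum consists of real eigenvalues. Expanding the characteristic polynomial of the displayed matrix gives
  det(λ I - A) = p(λ) = λ^3 + (6)λ^2 + (-1)λ + (-6).
Solving p(λ) = 0 yields eigenvalues ≈ -6, -1, 1. (A is shown rounded to 4 decimals, so these recover the underlying integer eigenvalues to within that precision.)
Verification: the trace of A = -6 equals the sum of eigenvalues -6, and det(A) ≈ 5.9998 matches the eigenvalue product 6.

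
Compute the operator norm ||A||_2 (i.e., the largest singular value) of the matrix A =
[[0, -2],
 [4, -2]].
||A||_2 = sqrt((24 + sqrt(320))/2) ≈ 4.5765 (= sqrt(largest eigenvalue of A^T A))

||A||_2 = sigma_max(A) = sqrt(lambda_max(A^T A)). Form the symmetric matrix M = A^T A =
[[16, -8],
 [-8, 8]].
Its characteristic polynomial (trace, determinant of M give the coefficients) is
  p(λ) = det(λ I - M) = λ^2 - 24λ + 64.
For λ^2 - 24λ + 64 the discriminant is 320. It is nonnegative but not a perfect square, so the roots are real and irrational: λ = (24 ± sqrt(320))/2 ≈ 20.9443, 3.0557.
So the eigenvalues of A^T A are ≈ 3.0557, 20.9443 (all ≥ 0, as they must be for A^T A). The largest is λ_max = (24 + sqrt(320))/2 ≈ 20.9443, hence ||A||_2 = sqrt(λ_max) = sqrt((24 + sqrt(320))/2) ≈ 4.5765.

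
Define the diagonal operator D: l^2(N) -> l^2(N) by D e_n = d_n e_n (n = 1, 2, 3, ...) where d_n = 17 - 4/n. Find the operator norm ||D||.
||D|| = 17

For a diagonal operator on l^2 with entries d_n, ||D|| = sup_n |d_n|. Here d_1 = 13, d_2 = 15, ..., and d_n = 17 - 4/n increases monotonically toward 17. All terms lie in [13, 17), so |d_n| = d_n and the supremum is the limit 17, which is not attained by any individual d_n. Hence ||D|| = 17.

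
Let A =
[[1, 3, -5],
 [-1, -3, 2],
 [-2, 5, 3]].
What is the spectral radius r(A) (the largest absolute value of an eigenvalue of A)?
r(A) ≈ 6.1248

The eigenvalues of A are the roots of its characteristic polynomial. With M = A (coefficients from the trace, the sum of principal 2x2 minors, and det A):
  p(λ) = det(λ I - M) = λ^3 - λ^2 - 26λ - 33.
No integer candidate from the rational root theorem (±divisors of 33) is a root, so the roots are irrational. The cubic discriminant is Δ = 26001 > 0, so there are three distinct real roots. p(-4) = -9 and p(-3) = 9 have opposite signs, so a root lies in (-4, -3); Newton's method refines it to λ ≈ -3.6477. p(-2) = 7 and p(-1) = -9 have opposite signs, so a root lies in (-2, -1); Newton's method refines it to λ ≈ -1.4771. p(6) = -9 and p(7) = 79 have opposite signs, so a root lies in (6, 7); Newton's method refines it to λ ≈ 6.1248. Check (Vieta): the three roots sum to 1, matching tr M = 1.
Thus the eigenvalues (to 4 decimals) are -3.6477 (modulus 3.6477); -1.4771 (modulus 1.4771); 6.1248 (modulus 6.1248). The spectral radius is the largest modulus: r(A) ≈ 6.1248. (Cross-check: r(A) ≤ ||A||_2 ≈ 6.8935; equality holds whenever A is normal, though it can also hold for some non-normal A.)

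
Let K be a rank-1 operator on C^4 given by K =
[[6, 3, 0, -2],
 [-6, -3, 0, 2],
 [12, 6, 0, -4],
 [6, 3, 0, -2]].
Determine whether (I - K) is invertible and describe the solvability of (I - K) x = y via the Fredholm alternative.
(I - K) is singular (det(I - K) = 0, i.e. 1 ∈ sigma(K)). (I - K) x = y is solvable iff y ⊥ ker((I - K)^*) = span{(6, 3, 0, -2)}, i.e. iff 6y_1 + 3y_2 - 2y_4 = 0. When solvable, the solutions are x = y + c·(1, -1, 2, 1), c arbitrary (ker(I - K) = span{(1, -1, 2, 1)}, dimension 1).

K has rank 1, so it is an outer product K = u v^T: every row of K is a multiple of one row vector. Reading off the entries, u = (1, -1, 2, 1) and v = (6, 3, 0, -2) (row i of K equals u_i·v^T). A rank-one matrix u v^T satisfies K u = u (v·u) and kills the (3)-dimensional subspace v^⊥, so its characteristic polynomial is lambda^3 (lambda - v·u) with v·u = tr K = 1. Hence the eigenvalues of I - K are 1 (multiplicity 3) and 1 - (1) = 0, so det(I - K) = 0. (Direct check: I - K =
[[-5, -3, 0, 2],
 [6, 4, 0, -2],
 [-12, -6, 1, 4],
 [-6, -3, 0, 3]]
has determinant 0.) So 1 is an eigenvalue of K and (I - K) is not invertible. The finite-dimensional Fredholm alternative says: either (I - K) is invertible, or ker(I - K) ≠ {0} and then range(I - K) = ker((I - K)^*)^⊥, with dim ker(I - K) = dim ker((I - K)^*). We are in the second case, so we need both kernels. Kernel of I - K: (I - K) u = u - u (v·u) = u - u = 0, so ker(I - K) = span{u} = span{(1, -1, 2, 1)} (it is exactly 1-dimensional because rank(I - K) = 3). Kernel of the adjoint: K is real, so (I - K)^* = I - K^T = I - v u^T, and (I - v u^T) v = v - v (u·v) = 0; hence ker((I - K)^*) = span{v} = span{(6, 3, 0, -2)}. Therefore (I - K) x = y is solvable iff <y, v> = 0, i.e. iff 6y_1 + 3y_2 - 2y_4 = 0. When this holds, K y = u (v·y) = 0, so (I - K) y = y and x = y is a particular solution; the full solution set is the line x = y + c·u = y + c·(1, -1, 2, 1), c ∈ C.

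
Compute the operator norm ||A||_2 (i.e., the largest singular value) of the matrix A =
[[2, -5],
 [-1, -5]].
||A||_2 = sqrt((55 + sqrt(2125))/2) ≈ 7.1098 (= sqrt(largest eigenvalue of A^T A))

||A||_2 = sigma_max(A) = sqrt(lambda_max(A^T A)). Form the symmetric matrix M = A^T A =
[[5, -5],
 [-5, 50]].
Its characteristic polynomial (trace, determinant of M give the coefficients) is
  p(λ) = det(λ I - M) = λ^2 - 55λ + 225.
For λ^2 - 55λ + 225 the discriminant is 2125. It is nonnegative but not a perfect square, so the roots are real and irrational: λ = (55 ± sqrt(2125))/2 ≈ 50.5489, 4.4511.
So the eigenvalues of A^T A are ≈ 4.4511, 50.5489 (all ≥ 0, as they must be for A^T A). The largest is λ_max = (55 + sqrt(2125))/2 ≈ 50.5489, hence ||A||_2 = sqrt(λ_max) = sqrt((55 + sqrt(2125))/2) ≈ 7.1098.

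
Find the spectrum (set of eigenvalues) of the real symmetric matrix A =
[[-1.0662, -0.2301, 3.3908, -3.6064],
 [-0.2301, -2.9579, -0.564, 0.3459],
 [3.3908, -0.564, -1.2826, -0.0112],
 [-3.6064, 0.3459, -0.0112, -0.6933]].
sigma(A) ≈ {-6, -3, -1, 4}

A is real symmetric, so its spectrum consists of real eigenvalues. Expanding the characteristic polynomial of the displayed matrix gives
  det(λ I - A) = p(λ) = λ^4 + (6)λ^3 + (-13)λ^2 + (-90)λ + (-71.999).
Solving p(λ) = 0 yields eigenvalues ≈ -6, -3, -1, 4. (A is shown rounded to 4 decimals, so these recover the underlying integer eigenvalues to within that precision.)
Verification: the trace of A = -6 equals the sum of eigenvalues -6, and det(A) ≈ -71.9990 matches the eigenvalue product -72.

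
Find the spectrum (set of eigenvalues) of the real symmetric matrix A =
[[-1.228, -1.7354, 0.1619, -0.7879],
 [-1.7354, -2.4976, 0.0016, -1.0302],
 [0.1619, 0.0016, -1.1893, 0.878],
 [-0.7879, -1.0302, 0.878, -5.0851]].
sigma(A) ≈ {-6, -3, -1, 0}

A is real symmetric, so its spectrum consists of real eigenvalues. Expanding the characteristic polynomial of the displayed matrix gives
  det(λ I - A) = p(λ) = λ^4 + (10)λ^3 + (27)λ^2 + (18)λ + (0).
Solving p(λ) = 0 yields eigenvalues ≈ -6, -3, -1, 0. (A is shown rounded to 4 decimals, so these recover the underlying integer eigenvalues to within that precision.)
Verification: the trace of A = -10 equals the sum of eigenvalues -10, and det(A) ≈ -0.0010 matches the eigenvalue product 0.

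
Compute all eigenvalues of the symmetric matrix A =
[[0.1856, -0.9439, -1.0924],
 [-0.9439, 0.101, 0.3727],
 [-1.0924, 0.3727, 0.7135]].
sigma(A) ≈ {-1, 0, 2}

A is real symmetric, so its spectrum consists of real eigenvalues. Expanding the characteristic polynomial of the displayed matrix gives
  det(λ I - A) = p(λ) = λ^3 + (-1)λ^2 + (-2)λ + (0).
Solving p(λ) = 0 yields eigenvalues ≈ -1, 0, 2. (A is shown rounded to 4 decimals, so these recover the underlying integer eigenvalues to within that precision.)
Verification: the trace of A = 1 equals the sum of eigenvalues 1, and det(A) ≈ -0.0000 matches the eigenvalue product 0.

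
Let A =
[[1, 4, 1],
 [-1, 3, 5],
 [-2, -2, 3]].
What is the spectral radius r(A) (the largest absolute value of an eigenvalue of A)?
r(A) ≈ 5.588

The eigenvalues of A are the roots of its characteristic polynomial. With M = A (coefficients from the trace, the sum of principal 2x2 minors, and det A):
  p(λ) = det(λ I - M) = λ^3 - 7λ^2 + 31λ + 1.
No integer candidate from the rational root theorem (±divisors of 1) is a root, so the roots are irrational. The cubic discriminant is Δ = -74636 < 0, so there is one real root and a complex-conjugate pair. p(-1) = -38 and p(0) = 1 have opposite signs, so a root lies in (-1, 0); Newton's method refines it to λ ≈ -0.032. Dividing out (λ - (-0.032)) leaves approximately λ^2 - 7.032λ + 31.2252. For λ^2 - 7.032λ + 31.2252 the discriminant is -75.4514. It is negative, so the remaining roots are the complex-conjugate pair λ ≈ 3.516 ± 4.3431i. Their product equals the constant term, so |λ|^2 ≈ 31.2252 and |λ| ≈ 5.588.
Thus the eigenvalues (to 4 decimals) are -0.032 (modulus 0.032); 3.516 ± 4.3431i (modulus 5.588). The spectral radius is the largest modulus: r(A) ≈ 5.588. (Cross-check: r(A) ≤ ||A||_2 ≈ 6.779; equality holds whenever A is normal, though it can also hold for some non-normal A.)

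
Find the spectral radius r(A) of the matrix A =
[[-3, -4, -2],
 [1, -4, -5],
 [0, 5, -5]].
r(A) ≈ 6.7613

The eigenvalues of A are the roots of its characteristic polynomial. With M = A (coefficients from the trace, the sum of principal 2x2 minors, and det A):
  p(λ) = det(λ I - M) = λ^3 + 12λ^2 + 76λ + 165.
No integer candidate from the rational root theorem (±divisors of 165) is a root, so the roots are irrational. The cubic discriminant is Δ = -91075 < 0, so there is one real root and a complex-conjugate pair. p(-4) = -11 and p(-3) = 18 have opposite signs, so a root lies in (-4, -3); Newton's method refines it to λ ≈ -3.6093. Dividing out (λ - (-3.6093)) leaves approximately λ^2 + 8.3907λ + 45.7156. For λ^2 + 8.3907λ + 45.7156 the discriminant is -112.458. It is negative, so the remaining roots are the complex-conjugate pair λ ≈ -4.1954 ± 5.3023i. Their product equals the constant term, so |λ|^2 ≈ 45.7156 and |λ| ≈ 6.7613.
Thus the eigenvalues (to 4 decimals) are -3.6093 (modulus 3.6093); -4.1954 ± 5.3023i (modulus 6.7613). The spectral radius is the largest modulus: r(A) ≈ 6.7613. (Cross-check: r(A) ≤ ||A||_2 ≈ 7.7435; equality holds whenever A is normal, though it can also hold for some non-normal A.)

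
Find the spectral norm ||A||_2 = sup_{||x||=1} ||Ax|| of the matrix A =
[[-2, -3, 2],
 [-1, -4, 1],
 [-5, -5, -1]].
||A||_2 ≈ 8.7537 (= sqrt(largest eigenvalue of A^T A))

||A||_2 = sigma_max(A) = sqrt(lambda_max(A^T A)). Form the symmetric matrix M = A^T A =
[[30, 35, 0],
 [35, 50, -5],
 [0, -5, 6]].
Its characteristic polynomial (trace, sum of principal 2x2 minors, determinant of M give the coefficients) is
  p(λ) = det(λ I - M) = λ^3 - 86λ^2 + 730λ - 900.
No integer candidate from the rational root theorem (±divisors of 900) is a root, so the roots are irrational. The cubic discriminant is Δ = 1090624800 > 0, so there are three distinct real roots. p(1) = -255 and p(2) = 224 have opposite signs, so a root lies in (1, 2); Newton's method refines it to λ ≈ 1.4898. p(7) = 339 and p(8) = -52 have opposite signs, so a root lies in (7, 8); Newton's method refines it to λ ≈ 7.8836. p(76) = -3180 and p(77) = 1949 have opposite signs, so a root lies in (76, 77); Newton's method refines it to λ ≈ 76.6266. Check (Vieta): the three roots sum to 86, matching tr M = 86.
So the eigenvalues of A^T A are ≈ 1.4898, 7.8836, 76.6266 (all ≥ 0, as they must be for A^T A). The largest is λ_max ≈ 76.6266, hence ||A||_2 = sqrt(λ_max) ≈ 8.7537.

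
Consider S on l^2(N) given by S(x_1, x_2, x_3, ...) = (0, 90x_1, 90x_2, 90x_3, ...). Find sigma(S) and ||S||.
sigma(S) = closed disk {z in C : |z| ≤ 90}; ||S|| = 90

Note S = 90·U where U is the unit right shift (U x)_k = x_{k-1} (with x_0 := 0); so ||S|| = 90||U|| and sigma(S) = 90·sigma(U). ||S x||^2 = sum_{k≥1} |90x_k|^2 = 8100||x||^2, so ||S|| = 90 and sigma(S) ⊂ {|z| ≤ 90}. For any |lambda| < 90, the equation (S - lambda I) x = 0 forces x_1 = 0, then 90x_k = lambda x_{k+1} ⇒ x = 0, so S has no eigenvalues. But (S - lambda I) is not surjective for |lambda| < 90: solving (S - lambda I) x = e_1 would require x_n proportional to (lambda/90)^(-n), which is not in l^2. So every |lambda| < 90 lies in the residual spectrum. The boundary |lambda| = 90 is in the approximate point spectrum (the spectrum is closed). Hence sigma(S) is the closed disk of radius 90.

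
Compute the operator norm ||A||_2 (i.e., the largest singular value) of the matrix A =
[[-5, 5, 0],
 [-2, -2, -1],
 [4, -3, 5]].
||A||_2 ≈ 9.237 (= sqrt(largest eigenvalue of A^T A))

||A||_2 = sigma_max(A) = sqrt(lambda_max(A^T A)). Form the symmetric matrix M = A^T A =
[[45, -33, 22],
 [-33, 38, -13],
 [22, -13, 26]].
Its characteristic polynomial (trace, sum of principal 2x2 minors, determinant of M give the coefficients) is
  p(λ) = det(λ I - M) = λ^3 - 109λ^2 + 2126λ - 9025.
No integer candidate from the rational root theorem (±divisors of 9025) is a root, so the roots are irrational. The cubic discriminant is Δ = 3959095777 > 0, so there are three distinct real roots. p(5) = -995 and p(6) = 23 have opposite signs, so a root lies in (5, 6); Newton's method refines it to λ ≈ 5.9752. p(17) = 529 and p(18) = -241 have opposite signs, so a root lies in (17, 18); Newton's method refines it to λ ≈ 17.7023. p(85) = -1715 and p(86) = 3703 have opposite signs, so a root lies in (85, 86); Newton's method refines it to λ ≈ 85.3225. Check (Vieta): the three roots sum to 109, matching tr M = 109.
So the eigenvalues of A^T A are ≈ 5.9752, 17.7023, 85.3225 (all ≥ 0, as they must be for A^T A). The largest is λ_max ≈ 85.3225, hence ||A||_2 = sqrt(λ_max) ≈ 9.237.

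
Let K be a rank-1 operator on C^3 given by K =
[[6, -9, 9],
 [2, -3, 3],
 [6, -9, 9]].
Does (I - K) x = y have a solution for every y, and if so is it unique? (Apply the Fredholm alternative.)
(I - K) is invertible (det(I - K) = -11 ≠ 0), so for every y in C^3 the equation (I - K) x = y has a unique solution.

K has rank 1, so it is an outer product K = u v^T: every row of K is a multiple of one row vector. Reading off the entries, u = (3, 1, 3) and v = (2, -3, 3) (row i of K equals u_i·v^T). A rank-one matrix u v^T satisfies K u = u (v·u) and kills the (2)-dimensional subspace v^⊥, so its characteristic polynomial is lambda^2 (lambda - v·u) with v·u = tr K = 12. Hence the eigenvalues of I - K are 1 (multiplicity 2) and 1 - (12) = -11, so det(I - K) = -11. (Direct check: I - K =
[[-5, 9, -9],
 [-2, 4, -3],
 [-6, 9, -8]]
has determinant -11.) The finite-dimensional Fredholm alternative says: either (I - K) is invertible, or ker(I - K) ≠ {0} and then range(I - K) = ker((I - K)^*)^⊥, with dim ker(I - K) = dim ker((I - K)^*). Since det(I - K) ≠ 0, 1 is not an eigenvalue of K and ker(I - K) = {0}, so we are in the first case: for every y there is a unique x = (I - K)^(-1) y. Explicitly, by the Sherman–Morrison formula, (I - u v^T)^(-1) = I + u v^T/(1 - v·u), i.e. (I - K)^(-1) = I + K/(-11).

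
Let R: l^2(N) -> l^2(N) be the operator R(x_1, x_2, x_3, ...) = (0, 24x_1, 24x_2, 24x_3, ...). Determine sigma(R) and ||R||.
sigma(R) = closed disk {z in C : |z| ≤ 24}; ||R|| = 24

Note R = 24·U where U is the unit right shift (U x)_k = x_{k-1} (with x_0 := 0); so ||R|| = 24||U|| and sigma(R) = 24·sigma(U). ||R x||^2 = sum_{k≥1} |24x_k|^2 = 576||x||^2, so ||R|| = 24 and sigma(R) ⊂ {|z| ≤ 24}. For any |lambda| < 24, the equation (R - lambda I) x = 0 forces x_1 = 0, then 24x_k = lambda x_{k+1} ⇒ x = 0, so R has no eigenvalues. But (R - lambda I) is not surjective for |lambda| < 24: solving (R - lambda I) x = e_1 would require x_n proportional to (lambda/24)^(-n), which is not in l^2. So every |lambda| < 24 lies in the residual spectrum. The boundary |lambda| = 24 is in the approximate point spectrum (the spectrum is closed). Hence sigma(R) is the closed disk of radius 24.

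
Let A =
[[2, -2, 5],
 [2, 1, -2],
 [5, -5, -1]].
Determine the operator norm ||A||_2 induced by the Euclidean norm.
||A||_2 ≈ 7.7195 (= sqrt(largest eigenvalue of A^T A))

||A||_2 = sigma_max(A) = sqrt(lambda_max(A^T A)). Form the symmetric matrix M = A^T A =
[[33, -27, 1],
 [-27, 30, -7],
 [1, -7, 30]].
Its characteristic polynomial (trace, sum of principal 2x2 minors, determinant of M give the coefficients) is
  p(λ) = det(λ I - M) = λ^3 - 93λ^2 + 2101λ - 6561.
No integer candidate from the rational root theorem (±divisors of 6561) is a root, so the roots are irrational. The cubic discriminant is Δ = 1885195184 > 0, so there are three distinct real roots. p(3) = -1068 and p(4) = 419 have opposite signs, so a root lies in (3, 4); Newton's method refines it to λ ≈ 3.7068. p(29) = 544 and p(30) = -231 have opposite signs, so a root lies in (29, 30); Newton's method refines it to λ ≈ 29.7031. p(59) = -956 and p(60) = 699 have opposite signs, so a root lies in (59, 60); Newton's method refines it to λ ≈ 59.5902. Check (Vieta): the three roots sum to 93, matching tr M = 93.
So the eigenvalues of A^T A are ≈ 3.7068, 29.7031, 59.5902 (all ≥ 0, as they must be for A^T A). The largest is λ_max ≈ 59.5902, hence ||A||_2 = sqrt(λ_max) ≈ 7.7195.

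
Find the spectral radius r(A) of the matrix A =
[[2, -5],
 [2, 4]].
r(A) = sqrt(18) ≈ 4.2426

The eigenvalues of A are the roots of its characteristic polynomial. With M = A (coefficients from the trace and determinant):
  p(λ) = det(λ I - M) = λ^2 - 6λ + 18.
For λ^2 - 6λ + 18 the discriminant is -36. It is negative, so the roots are the complex-conjugate pair λ = 3 ± (sqrt(36)/2) i ≈ 3 ± 3i. For a conjugate pair the product of the roots equals the constant term, so |λ|^2 = 18 and |λ| = sqrt(18) ≈ 4.2426.
Thus the eigenvalues (to 4 decimals) are 3 ± 3i (modulus 4.2426). The spectral radius is the largest modulus: r(A) = sqrt(18) ≈ 4.2426. (Cross-check: r(A) ≤ ||A||_2 ≈ 6.4125; equality holds whenever A is normal, though it can also hold for some non-normal A.)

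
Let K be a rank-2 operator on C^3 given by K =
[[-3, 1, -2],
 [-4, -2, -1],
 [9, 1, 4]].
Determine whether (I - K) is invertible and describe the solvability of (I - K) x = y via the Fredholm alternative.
(I - K) is invertible (det(I - K) = 11 ≠ 0), so for every y in C^3 the equation (I - K) x = y has a unique solution.

K has rank 2 and factors as K = U V^T = u1 v1^T + u2 v2^T with u1 = (1, -2, 1), v1 = (3, 1, 1), u2 = (-3, 1, 3), v2 = (2, 0, 1) (multiplying out reproduces the displayed K). The nonzero eigenvalues of U V^T coincide with those of the 2 x 2 matrix G = V^T U = [[v1·u1, v1·u2], [v2·u1, v2·u2]] = [[2, -5], [3, -3]], and by the Sylvester determinant identity det(I_3 - U V^T) = det(I_2 - V^T U) = det([[-1, 5], [-3, 4]]) = (-1)(4) - (5)(-3) = 11. (Direct check: I - K =
[[4, -1, 2],
 [4, 3, 1],
 [-9, -1, -3]]
has determinant 11.) The finite-dimensional Fredholm alternative says: either (I - K) is invertible, or ker(I - K) ≠ {0} and then range(I - K) = ker((I - K)^*)^⊥, with dim ker(I - K) = dim ker((I - K)^*). Since det(I - K) ≠ 0, 1 is not an eigenvalue of K and ker(I - K) = {0}, so we are in the first case: for every y there is a unique x = (I - K)^(-1) y. (Explicitly, by the Woodbury identity, (I - U V^T)^(-1) = I + U (I_2 - G)^(-1) V^T.)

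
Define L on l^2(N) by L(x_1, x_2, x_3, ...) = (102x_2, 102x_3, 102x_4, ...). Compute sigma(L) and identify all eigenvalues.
sigma(L) = closed disk {z in C : |z| ≤ 102}; sigma_p(L) = open disk {z in C : |z| < 102}

Note L = 102·V where V is the unit left shift (V x)_k = x_{k+1}; so sigma(L) = 102·sigma(V) and ||L|| = 102||V||. ||L x||^2 = 10404sum_{k≥2} |x_k|^2 ≤ 10404||x||^2, with equality on {x : x_1 = 0}, so ||L|| = 102. For any lambda with |lambda| < 102, set r = lambda/102 (|r| < 1); the vector x = (1, r, r^2, ...) is in l^2 and satisfies L x = 102(r, r^2, ...) = lambda x, so lambda is an eigenvalue. On the boundary |lambda| = 102 the geometric series diverges, so no l^2 eigenvector exists, but these lambda lie in the approximate point spectrum. Hence sigma(L) is the closed disk of radius 102 and sigma_p(L) is the open disk.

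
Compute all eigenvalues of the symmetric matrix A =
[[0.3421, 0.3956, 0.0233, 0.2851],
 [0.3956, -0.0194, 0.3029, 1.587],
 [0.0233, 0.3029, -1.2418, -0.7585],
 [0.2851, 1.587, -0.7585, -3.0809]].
sigma(A) ≈ {-4, -1, 0, 1}

A is real symmetric, so its spectrum consists of real eigenvalues. Expanding the characteristic polynomial of the displayed matrix gives
  det(λ I - A) = p(λ) = λ^4 + (4)λ^3 + (-1)λ^2 + (-4)λ + (0).
Solving p(λ) = 0 yields eigenvalues ≈ -4, -1, 0, 1. (A is shown rounded to 4 decimals, so these recover the underlying integer eigenvalues to within that precision.)
Verification: the trace of A = -4 equals the sum of eigenvalues -4, and det(A) ≈ -0.0002 matches the eigenvalue product 0.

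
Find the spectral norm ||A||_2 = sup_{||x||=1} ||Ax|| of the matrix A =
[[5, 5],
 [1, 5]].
||A||_2 = sqrt((76 + sqrt(4176))/2) ≈ 8.3852 (= sqrt(largest eigenvalue of A^T A))

||A||_2 = sigma_max(A) = sqrt(lambda_max(A^T A)). Form the symmetric matrix M = A^T A =
[[26, 30],
 [30, 50]].
Its characteristic polynomial (trace, determinant of M give the coefficients) is
  p(λ) = det(λ I - M) = λ^2 - 76λ + 400.
For λ^2 - 76λ + 400 the discriminant is 4176. It is nonnegative but not a perfect square, so the roots are real and irrational: λ = (76 ± sqrt(4176))/2 ≈ 70.311, 5.689.
So the eigenvalues of A^T A are ≈ 5.689, 70.311 (all ≥ 0, as they must be for A^T A). The largest is λ_max = (76 + sqrt(4176))/2 ≈ 70.311, hence ||A||_2 = sqrt(λ_max) = sqrt((76 + sqrt(4176))/2) ≈ 8.3852.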